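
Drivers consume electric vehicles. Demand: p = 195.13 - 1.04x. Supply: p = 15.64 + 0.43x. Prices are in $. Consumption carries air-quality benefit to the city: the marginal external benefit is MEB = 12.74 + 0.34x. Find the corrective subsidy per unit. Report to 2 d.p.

Social marginal benefit = demand + MEB = 207.87 - 0.70x.
Set SMB = MC: 207.87 - 0.70x = 15.64 + 0.43x → x* = 170.1150.
The Pigouvian subsidy equals MEB at x*: 12.74 + 0.34×170.1150 = 70.5791.

subsidy = $70.58 per unit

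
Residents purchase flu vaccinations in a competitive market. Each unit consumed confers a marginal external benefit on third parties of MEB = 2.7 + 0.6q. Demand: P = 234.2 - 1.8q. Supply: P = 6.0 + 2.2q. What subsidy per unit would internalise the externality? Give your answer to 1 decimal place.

subsidy = 43.4 per unit

Social marginal benefit = demand + MEB = 236.9 - 1.2q.
Set SMB = MC: 236.9 - 1.2q = 6.0 + 2.2q → q* = 67.9118.
The Pigouvian subsidy equals MEB at q*: 2.7 + 0.6×67.9118 = 43.4471.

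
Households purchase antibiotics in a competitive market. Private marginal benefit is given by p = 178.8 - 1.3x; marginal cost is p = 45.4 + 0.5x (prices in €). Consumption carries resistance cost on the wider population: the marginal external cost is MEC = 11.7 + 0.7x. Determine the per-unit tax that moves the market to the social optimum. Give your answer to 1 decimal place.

Social marginal benefit = demand − MEC = 167.1 - 2.0x.
Set SMB = MC: 167.1 - 2.0x = 45.4 + 0.5x → x* = 48.6800.
The Pigouvian tax equals MEC at x*: 11.7 + 0.7×48.6800 = 45.7760.

tax = €45.8 per unit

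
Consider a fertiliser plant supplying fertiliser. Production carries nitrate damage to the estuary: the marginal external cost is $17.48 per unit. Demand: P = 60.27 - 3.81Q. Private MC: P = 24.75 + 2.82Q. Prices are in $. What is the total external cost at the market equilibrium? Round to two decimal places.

$93.65

Market equilibrium (private): 24.75 + 2.82Q = 60.27 - 3.81Q → Q_m = 5.3575.
Total external cost = MEC × Q_m = 17.48 × 5.3575 = 93.6491.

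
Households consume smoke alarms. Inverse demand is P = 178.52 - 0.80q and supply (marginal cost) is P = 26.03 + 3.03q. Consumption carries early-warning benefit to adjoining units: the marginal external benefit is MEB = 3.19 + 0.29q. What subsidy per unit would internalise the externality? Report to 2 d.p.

Social marginal benefit = demand + MEB = 181.71 - 0.51q.
Set SMB = MC: 181.71 - 0.51q = 26.03 + 3.03q → q* = 43.9774.
The Pigouvian subsidy equals MEB at q*: 3.19 + 0.29×43.9774 = 15.9434.

subsidy = 15.94 per unit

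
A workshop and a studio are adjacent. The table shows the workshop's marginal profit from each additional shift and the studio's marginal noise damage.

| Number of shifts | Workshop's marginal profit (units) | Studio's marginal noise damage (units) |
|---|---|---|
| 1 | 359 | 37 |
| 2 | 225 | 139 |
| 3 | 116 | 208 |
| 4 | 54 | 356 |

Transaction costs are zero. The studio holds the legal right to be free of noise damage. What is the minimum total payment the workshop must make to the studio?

176

Efficient level: marginal profit ≥ marginal noise damage through level 2, so k* = 2.
With the studio holding the right, the workshop must at least compensate total damage at k*: 37 + 139 = 176.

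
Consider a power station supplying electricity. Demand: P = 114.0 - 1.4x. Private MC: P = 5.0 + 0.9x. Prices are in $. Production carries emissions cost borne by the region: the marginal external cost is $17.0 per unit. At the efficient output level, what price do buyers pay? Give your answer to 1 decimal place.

Social marginal cost = private MC + MEC = 22.0 + 0.9x.
Set SMC = demand: 22.0 + 0.9x = 114.0 - 1.4x → x* = 40.0000.
Consumer price on the demand curve at x*: 114.0 − 1.4×40.0000 = 58.0000.

P = $58.0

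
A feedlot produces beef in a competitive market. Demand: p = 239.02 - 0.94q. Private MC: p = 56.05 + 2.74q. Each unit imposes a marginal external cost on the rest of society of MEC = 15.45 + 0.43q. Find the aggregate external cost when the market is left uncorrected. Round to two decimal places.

1299.67

Market equilibrium (private): 56.05 + 2.74q = 239.02 - 0.94q → q_m = 49.7201.
Total external cost = ∫₀^{q_m} (15.45 + 0.43q) dq = 15.45×49.7201 + ½×0.43×49.7201² = 1299.6745.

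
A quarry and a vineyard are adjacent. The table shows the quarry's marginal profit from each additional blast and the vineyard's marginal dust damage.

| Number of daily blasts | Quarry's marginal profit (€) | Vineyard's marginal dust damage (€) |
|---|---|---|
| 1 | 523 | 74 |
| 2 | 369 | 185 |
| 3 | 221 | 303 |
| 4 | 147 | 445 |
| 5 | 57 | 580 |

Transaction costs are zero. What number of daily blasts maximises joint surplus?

2

Bargaining reaches the level where marginal profit last exceeds marginal dust damage.
That holds through level 2 (369 ≥ 185) but not at 3 (221 < 303).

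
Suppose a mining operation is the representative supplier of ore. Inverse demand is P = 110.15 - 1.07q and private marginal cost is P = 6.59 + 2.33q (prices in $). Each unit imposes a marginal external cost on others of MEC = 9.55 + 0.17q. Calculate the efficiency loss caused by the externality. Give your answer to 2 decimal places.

Market equilibrium (private): 6.59 + 2.33q = 110.15 - 1.07q → q_m = 30.4588.
Social marginal cost = private MC + MEC = 16.14 + 2.50q.
Set SMC = demand: 16.14 + 2.50q = 110.15 - 1.07q → q* = 26.3333.
Between q* and q_m the wedge SMC − demand runs linearly from 0 to MEC(q_m), so the loss is a triangle.
DWL = ½ × 4.1255 × 14.7280 = 30.3802.

DWL = $30.38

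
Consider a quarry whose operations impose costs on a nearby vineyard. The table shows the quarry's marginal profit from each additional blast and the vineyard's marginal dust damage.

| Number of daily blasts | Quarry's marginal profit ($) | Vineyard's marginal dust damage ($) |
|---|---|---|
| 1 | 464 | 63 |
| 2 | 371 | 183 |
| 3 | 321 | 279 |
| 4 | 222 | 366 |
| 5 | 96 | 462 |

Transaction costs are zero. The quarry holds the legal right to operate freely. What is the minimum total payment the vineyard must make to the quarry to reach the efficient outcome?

Left alone the quarry would choose level 5 (marginal profit stays positive).
Efficient level: k* = 3 (marginal profit ≥ marginal dust damage through 3).
The vineyard must at least cover the quarry's forgone profit from cutting 5→3: 222 + 96 = 318.

$318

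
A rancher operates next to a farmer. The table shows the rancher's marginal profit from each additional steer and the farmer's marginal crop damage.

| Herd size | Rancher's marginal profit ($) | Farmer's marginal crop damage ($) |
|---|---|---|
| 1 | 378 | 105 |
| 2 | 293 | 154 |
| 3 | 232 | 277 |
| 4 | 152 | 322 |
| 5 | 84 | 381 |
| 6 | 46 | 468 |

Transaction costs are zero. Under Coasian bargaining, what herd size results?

Bargaining reaches the level where marginal profit last exceeds marginal crop damage.
That holds through level 2 (293 ≥ 154) but not at 3 (232 < 277).

2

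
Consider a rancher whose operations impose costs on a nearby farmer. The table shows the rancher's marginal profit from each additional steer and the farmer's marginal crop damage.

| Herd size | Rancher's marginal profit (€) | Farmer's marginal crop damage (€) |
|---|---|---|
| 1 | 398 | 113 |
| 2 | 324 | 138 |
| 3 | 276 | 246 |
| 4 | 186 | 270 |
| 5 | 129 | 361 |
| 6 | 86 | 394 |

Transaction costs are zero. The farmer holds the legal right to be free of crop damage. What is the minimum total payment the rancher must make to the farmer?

€497

Efficient level: marginal profit ≥ marginal crop damage through level 3, so k* = 3.
With the farmer holding the right, the rancher must at least compensate total damage at k*: 113 + 138 + 246 = 497.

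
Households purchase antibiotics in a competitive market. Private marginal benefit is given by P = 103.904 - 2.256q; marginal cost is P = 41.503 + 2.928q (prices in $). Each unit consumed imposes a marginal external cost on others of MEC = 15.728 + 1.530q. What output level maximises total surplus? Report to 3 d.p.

Social marginal benefit = demand − MEC = 88.176 - 3.786q.
Set SMB = MC: 88.176 - 3.786q = 41.503 + 2.928q → q* = 6.9516.

q* = 6.952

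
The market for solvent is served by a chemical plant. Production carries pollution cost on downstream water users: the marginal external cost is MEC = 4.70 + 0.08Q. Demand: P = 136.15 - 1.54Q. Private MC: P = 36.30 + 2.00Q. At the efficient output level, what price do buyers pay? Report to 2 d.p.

Social marginal cost = private MC + MEC = 41.00 + 2.08Q.
Set SMC = demand: 41.00 + 2.08Q = 136.15 - 1.54Q → Q* = 26.2845.
Consumer price on the demand curve at Q*: 136.15 − 1.54×26.2845 = 95.6719.

P = 95.67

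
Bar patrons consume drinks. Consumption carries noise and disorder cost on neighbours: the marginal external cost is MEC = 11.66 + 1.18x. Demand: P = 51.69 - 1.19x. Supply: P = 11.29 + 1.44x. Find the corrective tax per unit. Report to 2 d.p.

Social marginal benefit = demand − MEC = 40.03 - 2.37x.
Set SMB = MC: 40.03 - 2.37x = 11.29 + 1.44x → x* = 7.5433.
The Pigouvian tax equals MEC at x*: 11.66 + 1.18×7.5433 = 20.5611.

tax = 20.56 per unit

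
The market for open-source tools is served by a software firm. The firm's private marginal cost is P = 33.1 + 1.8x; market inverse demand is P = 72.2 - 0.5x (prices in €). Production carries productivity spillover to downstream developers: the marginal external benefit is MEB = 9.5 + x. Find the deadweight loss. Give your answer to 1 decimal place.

DWL = €270.1

Market equilibrium (private): 33.1 + 1.8x = 72.2 - 0.5x → x_m = 17.0000.
Social marginal cost = private MC − MEB = 23.6 + 0.8x.
Set SMC = demand: 23.6 + 0.8x = 72.2 - 0.5x → x* = 37.3846.
The loss is the area between SMC and demand from x* to x_m; with linear curves that's a triangle of height MEB(x_m).
DWL = ½ × 20.3846 × 26.5000 = 270.0960.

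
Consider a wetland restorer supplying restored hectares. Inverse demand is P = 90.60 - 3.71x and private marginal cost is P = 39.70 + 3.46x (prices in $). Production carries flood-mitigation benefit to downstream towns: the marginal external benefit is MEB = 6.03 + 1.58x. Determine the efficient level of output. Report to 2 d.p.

x* = 10.18

Social marginal cost = private MC − MEB = 33.67 + 1.88x.
Set SMC = demand: 33.67 + 1.88x = 90.60 - 3.71x → x* = 10.1843.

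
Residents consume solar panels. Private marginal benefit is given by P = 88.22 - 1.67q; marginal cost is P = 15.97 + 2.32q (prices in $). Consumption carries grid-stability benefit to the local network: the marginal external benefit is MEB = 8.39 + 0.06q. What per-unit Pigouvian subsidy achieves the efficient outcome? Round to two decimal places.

Social marginal benefit = demand + MEB = 96.61 - 1.61q.
Set SMB = MC: 96.61 - 1.61q = 15.97 + 2.32q → q* = 20.5191.
The Pigouvian subsidy equals MEB at q*: 8.39 + 0.06×20.5191 = 9.6211.

subsidy = $9.62 per unit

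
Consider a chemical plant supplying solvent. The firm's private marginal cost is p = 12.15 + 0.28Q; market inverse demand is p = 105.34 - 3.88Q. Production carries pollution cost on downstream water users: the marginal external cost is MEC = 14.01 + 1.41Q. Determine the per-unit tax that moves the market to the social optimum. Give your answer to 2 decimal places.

Social marginal cost = private MC + MEC = 26.16 + 1.69Q.
Set SMC = demand: 26.16 + 1.69Q = 105.34 - 3.88Q → Q* = 14.2154.
The Pigouvian tax equals MEC at Q*: 14.01 + 1.41×14.2154 = 34.0537.

tax = 34.05 per unit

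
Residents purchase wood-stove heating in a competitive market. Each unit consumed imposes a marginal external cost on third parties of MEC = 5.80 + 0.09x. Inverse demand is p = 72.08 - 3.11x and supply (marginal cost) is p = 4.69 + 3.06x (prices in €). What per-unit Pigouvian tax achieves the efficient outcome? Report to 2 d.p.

Social marginal benefit = demand − MEC = 66.28 - 3.20x.
Set SMB = MC: 66.28 - 3.20x = 4.69 + 3.06x → x* = 9.8387.
The Pigouvian tax equals MEC at x*: 5.80 + 0.09×9.8387 = 6.6855.

tax = €6.69 per unit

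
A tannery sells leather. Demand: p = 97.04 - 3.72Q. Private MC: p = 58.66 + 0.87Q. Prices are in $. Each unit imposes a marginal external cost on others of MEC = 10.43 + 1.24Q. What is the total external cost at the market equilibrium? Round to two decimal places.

Market equilibrium (private): 58.66 + 0.87Q = 97.04 - 3.72Q → Q_m = 8.3617.
Total external cost = ∫₀^{Q_m} (10.43 + 1.24Q) dQ = 10.43×8.3617 + ½×1.24×8.3617² = 130.5617.

$130.56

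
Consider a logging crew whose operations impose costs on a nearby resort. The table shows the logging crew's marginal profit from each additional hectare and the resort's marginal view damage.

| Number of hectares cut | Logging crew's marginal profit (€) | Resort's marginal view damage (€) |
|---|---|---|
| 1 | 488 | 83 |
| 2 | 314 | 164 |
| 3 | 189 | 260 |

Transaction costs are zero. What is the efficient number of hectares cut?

Bargaining reaches the level where marginal profit last exceeds marginal view damage.
That holds through level 2 (314 ≥ 164) but not at 3 (189 < 260).

2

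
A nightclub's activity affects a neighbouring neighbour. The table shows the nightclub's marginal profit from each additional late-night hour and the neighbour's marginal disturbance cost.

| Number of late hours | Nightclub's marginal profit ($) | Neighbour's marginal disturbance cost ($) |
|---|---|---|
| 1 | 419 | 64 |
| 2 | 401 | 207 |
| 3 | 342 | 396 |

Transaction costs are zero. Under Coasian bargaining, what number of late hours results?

2

Bargaining reaches the level where marginal profit last exceeds marginal disturbance cost.
That holds through level 2 (401 ≥ 207) but not at 3 (342 < 396).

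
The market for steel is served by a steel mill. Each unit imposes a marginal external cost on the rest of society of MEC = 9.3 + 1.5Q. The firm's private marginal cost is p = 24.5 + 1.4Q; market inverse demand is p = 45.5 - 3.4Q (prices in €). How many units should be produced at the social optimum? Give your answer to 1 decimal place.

Social marginal cost = private MC + MEC = 33.8 + 2.9Q.
Set SMC = demand: 33.8 + 2.9Q = 45.5 - 3.4Q → Q* = 1.8571.

Q* = 1.9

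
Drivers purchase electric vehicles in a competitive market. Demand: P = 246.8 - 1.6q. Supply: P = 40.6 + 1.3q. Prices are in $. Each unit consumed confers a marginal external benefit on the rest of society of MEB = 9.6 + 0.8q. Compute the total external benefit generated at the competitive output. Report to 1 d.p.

Market equilibrium (private): 40.6 + 1.3q = 246.8 - 1.6q → q_m = 71.1034.
Total external benefit = ∫₀^{q_m} (9.6 + 0.8q) dq = 9.6×71.1034 + ½×0.8×71.1034² = 2704.8700.

$2704.9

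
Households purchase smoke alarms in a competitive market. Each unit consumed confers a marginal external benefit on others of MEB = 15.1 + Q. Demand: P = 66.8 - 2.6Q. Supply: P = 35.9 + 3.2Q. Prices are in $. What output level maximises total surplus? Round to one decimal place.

Social marginal benefit = demand + MEB = 81.9 - 1.6Q.
Set SMB = MC: 81.9 - 1.6Q = 35.9 + 3.2Q → Q* = 9.5833.

Q* = 9.6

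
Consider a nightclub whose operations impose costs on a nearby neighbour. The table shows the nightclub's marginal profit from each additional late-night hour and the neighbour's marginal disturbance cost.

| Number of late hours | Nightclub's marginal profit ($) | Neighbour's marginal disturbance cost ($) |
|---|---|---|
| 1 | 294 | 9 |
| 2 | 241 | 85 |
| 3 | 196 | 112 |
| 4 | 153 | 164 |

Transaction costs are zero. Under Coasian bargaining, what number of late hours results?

3

Bargaining reaches the level where marginal profit last exceeds marginal disturbance cost.
That holds through level 3 (196 ≥ 112) but not at 4 (153 < 164).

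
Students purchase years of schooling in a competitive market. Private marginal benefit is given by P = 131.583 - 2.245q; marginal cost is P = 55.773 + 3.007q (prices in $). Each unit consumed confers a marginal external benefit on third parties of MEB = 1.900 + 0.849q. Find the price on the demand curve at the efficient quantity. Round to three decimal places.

P = $91.960

Social marginal benefit = demand + MEB = 133.483 - 1.396q.
Set SMB = MC: 133.483 - 1.396q = 55.773 + 3.007q → q* = 17.6493.
Consumer price on the demand curve at q*: 131.583 − 2.245×17.6493 = 91.9603.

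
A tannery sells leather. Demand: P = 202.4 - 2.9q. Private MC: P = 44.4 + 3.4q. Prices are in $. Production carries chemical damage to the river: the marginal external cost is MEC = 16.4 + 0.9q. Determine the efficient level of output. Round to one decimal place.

q* = 19.7

Social marginal cost = private MC + MEC = 60.8 + 4.3q.
Set SMC = demand: 60.8 + 4.3q = 202.4 - 2.9q → q* = 19.6667.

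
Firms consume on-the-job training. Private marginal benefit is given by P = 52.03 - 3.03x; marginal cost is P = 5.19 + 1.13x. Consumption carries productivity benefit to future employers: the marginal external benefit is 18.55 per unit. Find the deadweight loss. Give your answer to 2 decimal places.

Market equilibrium (private): 5.19 + 1.13x = 52.03 - 3.03x → x_m = 11.2596.
Social marginal benefit = demand + MEB = 70.58 - 3.03x.
Set SMB = MC: 70.58 - 3.03x = 5.19 + 1.13x → x* = 15.7188.
The welfare-loss triangle has base |x_m − x*| and height MEB(x_m) (the vertical gap between SMB and MC is zero at x* and MEB at x_m).
DWL = ½ × 4.4592 × 18.5500 = 41.3591.

DWL = 41.36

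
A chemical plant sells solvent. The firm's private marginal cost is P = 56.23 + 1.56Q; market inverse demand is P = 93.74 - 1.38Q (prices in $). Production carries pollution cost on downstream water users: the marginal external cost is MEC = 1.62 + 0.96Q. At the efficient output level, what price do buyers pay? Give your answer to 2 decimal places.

P = $81.04

Social marginal cost = private MC + MEC = 57.85 + 2.52Q.
Set SMC = demand: 57.85 + 2.52Q = 93.74 - 1.38Q → Q* = 9.2026.
Consumer price on the demand curve at Q*: 93.74 − 1.38×9.2026 = 81.0404.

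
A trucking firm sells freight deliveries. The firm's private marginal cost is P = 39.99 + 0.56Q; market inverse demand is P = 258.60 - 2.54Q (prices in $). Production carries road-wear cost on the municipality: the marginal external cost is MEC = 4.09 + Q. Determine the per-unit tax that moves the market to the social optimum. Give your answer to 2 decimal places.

tax = $56.41 per unit

Social marginal cost = private MC + MEC = 44.08 + 1.56Q.
Set SMC = demand: 44.08 + 1.56Q = 258.60 - 2.54Q → Q* = 52.3220.
The Pigouvian tax equals MEC at Q*: 4.09 + 1.00×52.3220 = 56.4120.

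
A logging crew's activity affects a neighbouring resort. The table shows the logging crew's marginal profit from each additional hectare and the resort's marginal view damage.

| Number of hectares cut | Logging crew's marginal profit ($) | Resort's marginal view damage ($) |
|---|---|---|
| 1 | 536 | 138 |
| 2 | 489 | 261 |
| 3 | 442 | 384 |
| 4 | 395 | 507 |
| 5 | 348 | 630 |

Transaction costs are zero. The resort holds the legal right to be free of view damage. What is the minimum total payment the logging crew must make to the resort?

$783

Efficient level: marginal profit ≥ marginal view damage through level 3, so k* = 3.
With the resort holding the right, the logging crew must at least compensate total damage at k*: 138 + 261 + 384 = 783.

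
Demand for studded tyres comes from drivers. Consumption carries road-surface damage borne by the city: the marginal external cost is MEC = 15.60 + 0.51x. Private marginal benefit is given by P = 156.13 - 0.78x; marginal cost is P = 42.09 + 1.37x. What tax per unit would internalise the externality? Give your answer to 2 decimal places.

Social marginal benefit = demand − MEC = 140.53 - 1.29x.
Set SMB = MC: 140.53 - 1.29x = 42.09 + 1.37x → x* = 37.0075.
The Pigouvian tax equals MEC at x*: 15.60 + 0.51×37.0075 = 34.4738.

tax = 34.47 per unit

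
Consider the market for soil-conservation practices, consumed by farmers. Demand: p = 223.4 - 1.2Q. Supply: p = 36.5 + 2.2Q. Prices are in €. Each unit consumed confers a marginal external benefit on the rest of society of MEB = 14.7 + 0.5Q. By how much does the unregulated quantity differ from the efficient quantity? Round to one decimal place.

14.5 units

Market equilibrium (private): 36.5 + 2.2Q = 223.4 - 1.2Q → Q_m = 54.9706.
Social marginal benefit = demand + MEB = 238.1 - 0.7Q.
Set SMB = MC: 238.1 - 0.7Q = 36.5 + 2.2Q → Q* = 69.5172.
Gap = |54.9706 − 69.5172| = 14.5466.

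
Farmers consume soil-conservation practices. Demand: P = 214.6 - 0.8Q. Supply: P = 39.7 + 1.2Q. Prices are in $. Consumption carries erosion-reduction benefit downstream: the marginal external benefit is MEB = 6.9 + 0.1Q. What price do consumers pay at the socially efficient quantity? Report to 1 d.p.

P = $138.1

Social marginal benefit = demand + MEB = 221.5 - 0.7Q.
Set SMB = MC: 221.5 - 0.7Q = 39.7 + 1.2Q → Q* = 95.6842.
Consumer price on the demand curve at Q*: 214.6 − 0.8×95.6842 = 138.0526.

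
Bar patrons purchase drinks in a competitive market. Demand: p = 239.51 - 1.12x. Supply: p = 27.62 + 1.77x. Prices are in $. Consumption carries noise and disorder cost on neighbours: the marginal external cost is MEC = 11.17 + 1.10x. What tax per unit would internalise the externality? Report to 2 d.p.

Social marginal benefit = demand − MEC = 228.34 - 2.22x.
Set SMB = MC: 228.34 - 2.22x = 27.62 + 1.77x → x* = 50.3058.
The Pigouvian tax equals MEC at x*: 11.17 + 1.10×50.3058 = 66.5064.

tax = $66.51 per unit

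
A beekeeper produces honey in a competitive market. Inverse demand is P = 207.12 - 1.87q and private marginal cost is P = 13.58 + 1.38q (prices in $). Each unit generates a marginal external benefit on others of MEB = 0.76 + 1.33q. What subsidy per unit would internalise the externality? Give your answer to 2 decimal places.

subsidy = $135.35 per unit

Social marginal cost = private MC − MEB = 12.82 + 0.05q.
Set SMC = demand: 12.82 + 0.05q = 207.12 - 1.87q → q* = 101.1979.
The Pigouvian subsidy equals MEB at q*: 0.76 + 1.33×101.1979 = 135.3532.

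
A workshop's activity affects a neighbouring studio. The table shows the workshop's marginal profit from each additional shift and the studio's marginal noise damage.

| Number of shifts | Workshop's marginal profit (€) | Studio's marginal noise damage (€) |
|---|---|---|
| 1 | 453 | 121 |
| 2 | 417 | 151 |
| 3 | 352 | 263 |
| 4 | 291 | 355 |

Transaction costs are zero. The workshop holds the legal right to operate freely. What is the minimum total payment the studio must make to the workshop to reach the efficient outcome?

€291

Left alone the workshop would choose level 4 (marginal profit stays positive).
Efficient level: k* = 3 (marginal profit ≥ marginal noise damage through 3).
The studio must at least cover the workshop's forgone profit from cutting 4→3: 291 = 291.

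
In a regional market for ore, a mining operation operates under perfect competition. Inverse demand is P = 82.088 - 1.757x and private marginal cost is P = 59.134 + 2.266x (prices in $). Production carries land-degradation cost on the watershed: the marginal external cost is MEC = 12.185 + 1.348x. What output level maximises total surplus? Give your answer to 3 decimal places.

Social marginal cost = private MC + MEC = 71.319 + 3.614x.
Set SMC = demand: 71.319 + 3.614x = 82.088 - 1.757x → x* = 2.0050.

x* = 2.005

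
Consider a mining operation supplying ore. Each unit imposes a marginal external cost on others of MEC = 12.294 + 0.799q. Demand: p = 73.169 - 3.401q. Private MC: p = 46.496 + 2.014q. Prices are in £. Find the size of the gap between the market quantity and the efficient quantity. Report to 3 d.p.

Market equilibrium (private): 46.496 + 2.014q = 73.169 - 3.401q → q_m = 4.9258.
Social marginal cost = private MC + MEC = 58.790 + 2.813q.
Set SMC = demand: 58.790 + 2.813q = 73.169 - 3.401q → q* = 2.3140.
Gap = |4.9258 − 2.3140| = 2.6118.

2.612 units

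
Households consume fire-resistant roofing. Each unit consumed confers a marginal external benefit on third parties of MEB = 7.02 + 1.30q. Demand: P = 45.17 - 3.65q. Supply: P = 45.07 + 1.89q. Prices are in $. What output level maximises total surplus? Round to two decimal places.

q* = 1.68

Social marginal benefit = demand + MEB = 52.19 - 2.35q.
Set SMB = MC: 52.19 - 2.35q = 45.07 + 1.89q → q* = 1.6792.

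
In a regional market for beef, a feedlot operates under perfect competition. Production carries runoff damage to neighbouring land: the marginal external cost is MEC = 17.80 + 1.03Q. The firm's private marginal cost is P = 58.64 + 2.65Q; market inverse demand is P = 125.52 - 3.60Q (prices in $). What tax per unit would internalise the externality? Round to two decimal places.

tax = $24.74 per unit

Social marginal cost = private MC + MEC = 76.44 + 3.68Q.
Set SMC = demand: 76.44 + 3.68Q = 125.52 - 3.60Q → Q* = 6.7418.
The Pigouvian tax equals MEC at Q*: 17.80 + 1.03×6.7418 = 24.7441.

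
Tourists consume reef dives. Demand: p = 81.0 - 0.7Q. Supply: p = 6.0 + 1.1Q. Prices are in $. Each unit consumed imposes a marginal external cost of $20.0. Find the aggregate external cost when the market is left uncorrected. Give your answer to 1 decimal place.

$833.3

Market equilibrium (private): 6.0 + 1.1Q = 81.0 - 0.7Q → Q_m = 41.6667.
Total external cost = MEC × Q_m = 20.0 × 41.6667 = 833.3340.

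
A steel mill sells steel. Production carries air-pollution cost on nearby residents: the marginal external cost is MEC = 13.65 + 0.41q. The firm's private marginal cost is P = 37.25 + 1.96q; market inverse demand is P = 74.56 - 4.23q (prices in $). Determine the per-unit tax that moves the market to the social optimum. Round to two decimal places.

tax = $15.12 per unit

Social marginal cost = private MC + MEC = 50.90 + 2.37q.
Set SMC = demand: 50.90 + 2.37q = 74.56 - 4.23q → q* = 3.5848.
The Pigouvian tax equals MEC at q*: 13.65 + 0.41×3.5848 = 15.1198.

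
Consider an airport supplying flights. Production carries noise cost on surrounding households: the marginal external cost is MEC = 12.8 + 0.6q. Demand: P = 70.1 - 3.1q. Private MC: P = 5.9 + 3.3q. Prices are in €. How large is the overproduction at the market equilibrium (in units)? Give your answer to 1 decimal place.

2.7 units

Market equilibrium (private): 5.9 + 3.3q = 70.1 - 3.1q → q_m = 10.0313.
Social marginal cost = private MC + MEC = 18.7 + 3.9q.
Set SMC = demand: 18.7 + 3.9q = 70.1 - 3.1q → q* = 7.3429.
Gap = |10.0313 − 7.3429| = 2.6884.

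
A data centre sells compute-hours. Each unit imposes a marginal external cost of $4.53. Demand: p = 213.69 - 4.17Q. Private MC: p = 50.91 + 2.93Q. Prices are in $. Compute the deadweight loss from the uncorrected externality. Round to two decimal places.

Market equilibrium (private): 50.91 + 2.93Q = 213.69 - 4.17Q → Q_m = 22.9268.
Social marginal cost = private MC + MEC = 55.44 + 2.93Q.
Set SMC = demand: 55.44 + 2.93Q = 213.69 - 4.17Q → Q* = 22.2887.
The loss is the area between SMC and demand from Q* to Q_m; with linear curves that's a triangle of height MEC(Q_m).
DWL = ½ × 0.6381 × 4.5300 = 1.4453.

DWL = $1.45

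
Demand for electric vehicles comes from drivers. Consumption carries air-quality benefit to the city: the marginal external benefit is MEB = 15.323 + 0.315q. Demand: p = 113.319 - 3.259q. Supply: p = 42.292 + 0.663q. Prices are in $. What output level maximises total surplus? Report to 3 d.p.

Social marginal benefit = demand + MEB = 128.642 - 2.944q.
Set SMB = MC: 128.642 - 2.944q = 42.292 + 0.663q → q* = 23.9396.

q* = 23.940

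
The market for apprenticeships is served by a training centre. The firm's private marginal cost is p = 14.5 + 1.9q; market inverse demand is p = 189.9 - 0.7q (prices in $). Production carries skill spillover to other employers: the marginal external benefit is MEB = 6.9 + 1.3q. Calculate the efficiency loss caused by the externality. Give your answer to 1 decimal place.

DWL = $3442.0

Market equilibrium (private): 14.5 + 1.9q = 189.9 - 0.7q → q_m = 67.4615.
Social marginal cost = private MC − MEB = 7.6 + 0.6q.
Set SMC = demand: 7.6 + 0.6q = 189.9 - 0.7q → q* = 140.2308.
Height of the DWL triangle at q_m is demand(q_m) − SMC(q_m) = MEB(q_m) = 94.6000.
DWL = ½ × 72.7693 × 94.6000 = 3441.9879.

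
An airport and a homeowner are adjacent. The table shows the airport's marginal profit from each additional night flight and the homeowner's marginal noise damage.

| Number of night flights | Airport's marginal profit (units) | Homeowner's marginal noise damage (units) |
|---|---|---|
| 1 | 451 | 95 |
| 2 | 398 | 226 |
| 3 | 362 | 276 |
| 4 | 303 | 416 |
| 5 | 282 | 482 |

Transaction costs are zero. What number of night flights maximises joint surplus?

3

Bargaining reaches the level where marginal profit last exceeds marginal noise damage.
That holds through level 3 (362 ≥ 276) but not at 4 (303 < 416).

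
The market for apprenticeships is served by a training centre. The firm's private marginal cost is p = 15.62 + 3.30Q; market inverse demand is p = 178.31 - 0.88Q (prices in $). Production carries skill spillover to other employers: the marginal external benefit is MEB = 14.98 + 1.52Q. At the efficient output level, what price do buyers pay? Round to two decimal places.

Social marginal cost = private MC − MEB = 0.64 + 1.78Q.
Set SMC = demand: 0.64 + 1.78Q = 178.31 - 0.88Q → Q* = 66.7932.
Consumer price on the demand curve at Q*: 178.31 − 0.88×66.7932 = 119.5320.

P = $119.53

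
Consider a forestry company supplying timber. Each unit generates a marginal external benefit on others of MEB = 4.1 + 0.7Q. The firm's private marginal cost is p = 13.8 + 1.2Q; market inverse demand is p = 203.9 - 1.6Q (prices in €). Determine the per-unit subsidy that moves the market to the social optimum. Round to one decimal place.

Social marginal cost = private MC − MEB = 9.7 + 0.5Q.
Set SMC = demand: 9.7 + 0.5Q = 203.9 - 1.6Q → Q* = 92.4762.
The Pigouvian subsidy equals MEB at Q*: 4.1 + 0.7×92.4762 = 68.8333.

subsidy = €68.8 per unit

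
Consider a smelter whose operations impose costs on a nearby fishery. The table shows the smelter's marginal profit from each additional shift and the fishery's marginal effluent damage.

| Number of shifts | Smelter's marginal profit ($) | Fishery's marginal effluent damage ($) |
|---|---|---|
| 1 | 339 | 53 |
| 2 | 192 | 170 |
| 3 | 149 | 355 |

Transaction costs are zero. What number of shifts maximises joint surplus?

Bargaining reaches the level where marginal profit last exceeds marginal effluent damage.
That holds through level 2 (192 ≥ 170) but not at 3 (149 < 355).

2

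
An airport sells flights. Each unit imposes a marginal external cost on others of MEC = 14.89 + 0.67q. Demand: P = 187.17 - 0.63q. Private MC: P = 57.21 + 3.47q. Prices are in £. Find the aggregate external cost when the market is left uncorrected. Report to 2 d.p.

Market equilibrium (private): 57.21 + 3.47q = 187.17 - 0.63q → q_m = 31.6976.
Total external cost = ∫₀^{q_m} (14.89 + 0.67q) dq = 14.89×31.6976 + ½×0.67×31.6976² = 808.5644.

£808.56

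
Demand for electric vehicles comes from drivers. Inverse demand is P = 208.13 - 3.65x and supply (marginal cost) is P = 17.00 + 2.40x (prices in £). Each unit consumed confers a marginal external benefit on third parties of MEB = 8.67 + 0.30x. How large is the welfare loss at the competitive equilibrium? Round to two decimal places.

DWL = £28.64

Market equilibrium (private): 17.00 + 2.40x = 208.13 - 3.65x → x_m = 31.5917.
Social marginal benefit = demand + MEB = 216.80 - 3.35x.
Set SMB = MC: 216.80 - 3.35x = 17.00 + 2.40x → x* = 34.7478.
Height of the DWL triangle at x_m is SMB(x_m) − MC(x_m) = MEB(x_m) = 18.1475.
DWL = ½ × 3.1561 × 18.1475 = 28.6377.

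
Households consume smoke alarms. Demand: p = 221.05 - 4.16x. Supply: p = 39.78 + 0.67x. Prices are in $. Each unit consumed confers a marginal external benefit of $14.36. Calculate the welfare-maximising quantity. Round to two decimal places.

Social marginal benefit = demand + MEB = 235.41 - 4.16x.
Set SMB = MC: 235.41 - 4.16x = 39.78 + 0.67x → x* = 40.5031.

x* = 40.50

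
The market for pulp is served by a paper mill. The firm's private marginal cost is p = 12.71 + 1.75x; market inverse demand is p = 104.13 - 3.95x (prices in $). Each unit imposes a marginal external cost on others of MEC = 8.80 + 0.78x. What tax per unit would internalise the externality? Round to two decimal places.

tax = $18.75 per unit

Social marginal cost = private MC + MEC = 21.51 + 2.53x.
Set SMC = demand: 21.51 + 2.53x = 104.13 - 3.95x → x* = 12.7500.
The Pigouvian tax equals MEC at x*: 8.80 + 0.78×12.7500 = 18.7450.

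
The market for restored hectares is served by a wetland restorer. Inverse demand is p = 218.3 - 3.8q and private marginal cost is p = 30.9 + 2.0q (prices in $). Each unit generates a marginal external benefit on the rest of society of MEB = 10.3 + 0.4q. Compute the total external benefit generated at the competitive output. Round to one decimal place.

$541.6

Market equilibrium (private): 30.9 + 2.0q = 218.3 - 3.8q → q_m = 32.3103.
Total external benefit = ∫₀^{q_m} (10.3 + 0.4q) dq = 10.3×32.3103 + ½×0.4×32.3103² = 541.5872.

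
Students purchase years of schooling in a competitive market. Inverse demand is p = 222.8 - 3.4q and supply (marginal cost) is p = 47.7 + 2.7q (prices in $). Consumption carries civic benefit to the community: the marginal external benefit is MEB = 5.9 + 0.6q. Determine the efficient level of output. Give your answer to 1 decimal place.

q* = 32.9

Social marginal benefit = demand + MEB = 228.7 - 2.8q.
Set SMB = MC: 228.7 - 2.8q = 47.7 + 2.7q → q* = 32.9091.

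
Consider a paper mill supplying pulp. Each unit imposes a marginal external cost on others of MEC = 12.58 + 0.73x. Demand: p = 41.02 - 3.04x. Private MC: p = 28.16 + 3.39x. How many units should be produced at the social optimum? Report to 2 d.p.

Social marginal cost = private MC + MEC = 40.74 + 4.12x.
Set SMC = demand: 40.74 + 4.12x = 41.02 - 3.04x → x* = 0.0391.

x* = 0.04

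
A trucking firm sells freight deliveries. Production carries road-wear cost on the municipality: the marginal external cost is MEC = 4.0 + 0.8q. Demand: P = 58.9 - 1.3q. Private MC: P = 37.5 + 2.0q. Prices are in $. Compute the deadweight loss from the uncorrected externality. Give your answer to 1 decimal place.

Market equilibrium (private): 37.5 + 2.0q = 58.9 - 1.3q → q_m = 6.4848.
Social marginal cost = private MC + MEC = 41.5 + 2.8q.
Set SMC = demand: 41.5 + 2.8q = 58.9 - 1.3q → q* = 4.2439.
Height of the DWL triangle at q_m is SMC(q_m) − demand(q_m) = MEC(q_m) = 9.1879.
DWL = ½ × 2.2409 × 9.1879 = 10.2946.

DWL = $10.3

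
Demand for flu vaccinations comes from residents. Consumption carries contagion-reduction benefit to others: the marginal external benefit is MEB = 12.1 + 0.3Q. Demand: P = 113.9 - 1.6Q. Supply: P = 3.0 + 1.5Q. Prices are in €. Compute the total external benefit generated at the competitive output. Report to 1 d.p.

€624.8

Market equilibrium (private): 3.0 + 1.5Q = 113.9 - 1.6Q → Q_m = 35.7742.
Total external benefit = ∫₀^{Q_m} (12.1 + 0.3Q) dQ = 12.1×35.7742 + ½×0.3×35.7742² = 624.8368.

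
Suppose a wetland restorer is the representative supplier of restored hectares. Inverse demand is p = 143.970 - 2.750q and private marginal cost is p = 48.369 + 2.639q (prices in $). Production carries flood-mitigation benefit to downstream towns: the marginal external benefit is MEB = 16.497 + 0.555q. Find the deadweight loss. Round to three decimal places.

Market equilibrium (private): 48.369 + 2.639q = 143.970 - 2.750q → q_m = 17.7400.
Social marginal cost = private MC − MEB = 31.872 + 2.084q.
Set SMC = demand: 31.872 + 2.084q = 143.970 - 2.750q → q* = 23.1895.
The loss is the area between SMC and demand from q* to q_m; with linear curves that's a triangle of height MEB(q_m).
DWL = ½ × 5.4495 × 26.3427 = 71.7773.

DWL = $71.777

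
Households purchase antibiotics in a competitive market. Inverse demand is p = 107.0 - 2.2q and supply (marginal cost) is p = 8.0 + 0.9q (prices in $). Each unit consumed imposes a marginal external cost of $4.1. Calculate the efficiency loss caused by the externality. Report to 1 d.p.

Market equilibrium (private): 8.0 + 0.9q = 107.0 - 2.2q → q_m = 31.9355.
Social marginal benefit = demand − MEC = 102.9 - 2.2q.
Set SMB = MC: 102.9 - 2.2q = 8.0 + 0.9q → q* = 30.6129.
Height of the DWL triangle at q_m is MC(q_m) − SMB(q_m) = MEC(q_m) = 4.1000.
DWL = ½ × 1.3226 × 4.1000 = 2.7113.

DWL = $2.7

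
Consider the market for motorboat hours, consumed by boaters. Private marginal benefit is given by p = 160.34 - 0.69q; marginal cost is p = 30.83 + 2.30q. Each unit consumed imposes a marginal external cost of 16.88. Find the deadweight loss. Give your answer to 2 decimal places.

DWL = 47.65

Market equilibrium (private): 30.83 + 2.30q = 160.34 - 0.69q → q_m = 43.3144.
Social marginal benefit = demand − MEC = 143.46 - 0.69q.
Set SMB = MC: 143.46 - 0.69q = 30.83 + 2.30q → q* = 37.6689.
The welfare-loss triangle has base |q_m − q*| and height MEC(q_m) (the vertical gap between SMB and MC is zero at q* and MEC at q_m).
DWL = ½ × 5.6455 × 16.8800 = 47.6480.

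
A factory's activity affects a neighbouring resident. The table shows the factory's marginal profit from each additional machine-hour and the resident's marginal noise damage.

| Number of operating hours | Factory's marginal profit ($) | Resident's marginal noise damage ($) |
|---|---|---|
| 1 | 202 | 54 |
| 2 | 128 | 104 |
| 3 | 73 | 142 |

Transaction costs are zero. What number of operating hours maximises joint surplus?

Bargaining reaches the level where marginal profit last exceeds marginal noise damage.
That holds through level 2 (128 ≥ 104) but not at 3 (73 < 142).

2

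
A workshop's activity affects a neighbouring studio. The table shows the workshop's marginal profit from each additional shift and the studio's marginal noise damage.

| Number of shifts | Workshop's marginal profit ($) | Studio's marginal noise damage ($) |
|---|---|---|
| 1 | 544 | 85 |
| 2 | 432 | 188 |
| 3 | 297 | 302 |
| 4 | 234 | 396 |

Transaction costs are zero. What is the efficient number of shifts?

Bargaining reaches the level where marginal profit last exceeds marginal noise damage.
That holds through level 2 (432 ≥ 188) but not at 3 (297 < 302).

2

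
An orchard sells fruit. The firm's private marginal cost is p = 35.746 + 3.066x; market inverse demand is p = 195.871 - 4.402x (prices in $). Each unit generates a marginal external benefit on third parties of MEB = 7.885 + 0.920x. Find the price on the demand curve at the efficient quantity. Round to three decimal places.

Social marginal cost = private MC − MEB = 27.861 + 2.146x.
Set SMC = demand: 27.861 + 2.146x = 195.871 - 4.402x → x* = 25.6582.
Consumer price on the demand curve at x*: 195.871 − 4.402×25.6582 = 82.9236.

P = $82.924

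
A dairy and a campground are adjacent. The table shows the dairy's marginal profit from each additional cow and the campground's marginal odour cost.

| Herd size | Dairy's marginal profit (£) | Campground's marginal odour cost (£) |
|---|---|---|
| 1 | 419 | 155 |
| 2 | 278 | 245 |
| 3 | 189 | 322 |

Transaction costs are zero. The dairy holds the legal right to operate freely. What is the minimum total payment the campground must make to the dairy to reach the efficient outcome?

£189

Left alone the dairy would choose level 3 (marginal profit stays positive).
Efficient level: k* = 2 (marginal profit ≥ marginal odour cost through 2).
The campground must at least cover the dairy's forgone profit from cutting 3→2: 189 = 189.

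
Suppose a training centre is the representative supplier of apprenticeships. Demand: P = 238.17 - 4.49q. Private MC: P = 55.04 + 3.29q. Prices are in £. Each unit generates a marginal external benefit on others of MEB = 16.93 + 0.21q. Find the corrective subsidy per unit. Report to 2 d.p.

subsidy = £22.48 per unit

Social marginal cost = private MC − MEB = 38.11 + 3.08q.
Set SMC = demand: 38.11 + 3.08q = 238.17 - 4.49q → q* = 26.4280.
The Pigouvian subsidy equals MEB at q*: 16.93 + 0.21×26.4280 = 22.4799.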